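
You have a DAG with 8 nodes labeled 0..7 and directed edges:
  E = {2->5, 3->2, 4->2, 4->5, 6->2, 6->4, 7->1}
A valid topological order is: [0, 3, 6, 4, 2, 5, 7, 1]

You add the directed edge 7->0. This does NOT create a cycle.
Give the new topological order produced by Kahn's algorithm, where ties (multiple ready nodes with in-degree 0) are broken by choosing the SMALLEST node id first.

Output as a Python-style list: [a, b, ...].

Answer: [3, 6, 4, 2, 5, 7, 0, 1]

Derivation:
Old toposort: [0, 3, 6, 4, 2, 5, 7, 1]
Added edge: 7->0
Position of 7 (6) > position of 0 (0). Must reorder: 7 must now come before 0.
Run Kahn's algorithm (break ties by smallest node id):
  initial in-degrees: [1, 1, 3, 0, 1, 2, 0, 0]
  ready (indeg=0): [3, 6, 7]
  pop 3: indeg[2]->2 | ready=[6, 7] | order so far=[3]
  pop 6: indeg[2]->1; indeg[4]->0 | ready=[4, 7] | order so far=[3, 6]
  pop 4: indeg[2]->0; indeg[5]->1 | ready=[2, 7] | order so far=[3, 6, 4]
  pop 2: indeg[5]->0 | ready=[5, 7] | order so far=[3, 6, 4, 2]
  pop 5: no out-edges | ready=[7] | order so far=[3, 6, 4, 2, 5]
  pop 7: indeg[0]->0; indeg[1]->0 | ready=[0, 1] | order so far=[3, 6, 4, 2, 5, 7]
  pop 0: no out-edges | ready=[1] | order so far=[3, 6, 4, 2, 5, 7, 0]
  pop 1: no out-edges | ready=[] | order so far=[3, 6, 4, 2, 5, 7, 0, 1]
  Result: [3, 6, 4, 2, 5, 7, 0, 1]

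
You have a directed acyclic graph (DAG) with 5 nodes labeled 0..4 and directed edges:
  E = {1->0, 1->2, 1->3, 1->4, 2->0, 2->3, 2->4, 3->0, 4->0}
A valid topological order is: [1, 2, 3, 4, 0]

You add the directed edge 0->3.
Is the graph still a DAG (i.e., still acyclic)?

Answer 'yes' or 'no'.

Answer: no

Derivation:
Given toposort: [1, 2, 3, 4, 0]
Position of 0: index 4; position of 3: index 2
New edge 0->3: backward (u after v in old order)
Backward edge: old toposort is now invalid. Check if this creates a cycle.
Does 3 already reach 0? Reachable from 3: [0, 3]. YES -> cycle!
Still a DAG? no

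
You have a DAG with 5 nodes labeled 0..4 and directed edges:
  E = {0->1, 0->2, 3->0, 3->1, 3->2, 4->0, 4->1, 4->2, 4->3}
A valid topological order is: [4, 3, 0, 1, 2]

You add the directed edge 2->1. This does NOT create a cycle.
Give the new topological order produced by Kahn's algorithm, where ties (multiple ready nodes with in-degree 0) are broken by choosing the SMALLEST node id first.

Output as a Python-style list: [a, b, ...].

Old toposort: [4, 3, 0, 1, 2]
Added edge: 2->1
Position of 2 (4) > position of 1 (3). Must reorder: 2 must now come before 1.
Run Kahn's algorithm (break ties by smallest node id):
  initial in-degrees: [2, 4, 3, 1, 0]
  ready (indeg=0): [4]
  pop 4: indeg[0]->1; indeg[1]->3; indeg[2]->2; indeg[3]->0 | ready=[3] | order so far=[4]
  pop 3: indeg[0]->0; indeg[1]->2; indeg[2]->1 | ready=[0] | order so far=[4, 3]
  pop 0: indeg[1]->1; indeg[2]->0 | ready=[2] | order so far=[4, 3, 0]
  pop 2: indeg[1]->0 | ready=[1] | order so far=[4, 3, 0, 2]
  pop 1: no out-edges | ready=[] | order so far=[4, 3, 0, 2, 1]
  Result: [4, 3, 0, 2, 1]

Answer: [4, 3, 0, 2, 1]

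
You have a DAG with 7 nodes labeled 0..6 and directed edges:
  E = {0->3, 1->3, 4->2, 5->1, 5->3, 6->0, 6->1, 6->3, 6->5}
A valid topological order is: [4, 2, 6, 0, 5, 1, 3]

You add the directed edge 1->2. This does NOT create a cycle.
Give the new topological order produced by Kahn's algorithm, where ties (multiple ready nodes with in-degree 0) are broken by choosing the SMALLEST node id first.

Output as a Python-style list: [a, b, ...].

Answer: [4, 6, 0, 5, 1, 2, 3]

Derivation:
Old toposort: [4, 2, 6, 0, 5, 1, 3]
Added edge: 1->2
Position of 1 (5) > position of 2 (1). Must reorder: 1 must now come before 2.
Run Kahn's algorithm (break ties by smallest node id):
  initial in-degrees: [1, 2, 2, 4, 0, 1, 0]
  ready (indeg=0): [4, 6]
  pop 4: indeg[2]->1 | ready=[6] | order so far=[4]
  pop 6: indeg[0]->0; indeg[1]->1; indeg[3]->3; indeg[5]->0 | ready=[0, 5] | order so far=[4, 6]
  pop 0: indeg[3]->2 | ready=[5] | order so far=[4, 6, 0]
  pop 5: indeg[1]->0; indeg[3]->1 | ready=[1] | order so far=[4, 6, 0, 5]
  pop 1: indeg[2]->0; indeg[3]->0 | ready=[2, 3] | order so far=[4, 6, 0, 5, 1]
  pop 2: no out-edges | ready=[3] | order so far=[4, 6, 0, 5, 1, 2]
  pop 3: no out-edges | ready=[] | order so far=[4, 6, 0, 5, 1, 2, 3]
  Result: [4, 6, 0, 5, 1, 2, 3]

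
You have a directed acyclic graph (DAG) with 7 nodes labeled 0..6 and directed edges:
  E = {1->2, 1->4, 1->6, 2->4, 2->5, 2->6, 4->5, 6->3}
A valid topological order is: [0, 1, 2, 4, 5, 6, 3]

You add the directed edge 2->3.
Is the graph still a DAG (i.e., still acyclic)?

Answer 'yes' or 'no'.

Answer: yes

Derivation:
Given toposort: [0, 1, 2, 4, 5, 6, 3]
Position of 2: index 2; position of 3: index 6
New edge 2->3: forward
Forward edge: respects the existing order. Still a DAG, same toposort still valid.
Still a DAG? yes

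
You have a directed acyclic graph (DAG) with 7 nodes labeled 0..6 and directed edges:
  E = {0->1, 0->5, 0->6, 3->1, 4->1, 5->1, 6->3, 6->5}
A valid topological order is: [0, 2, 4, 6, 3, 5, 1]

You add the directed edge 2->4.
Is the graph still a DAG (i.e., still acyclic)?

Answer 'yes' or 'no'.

Given toposort: [0, 2, 4, 6, 3, 5, 1]
Position of 2: index 1; position of 4: index 2
New edge 2->4: forward
Forward edge: respects the existing order. Still a DAG, same toposort still valid.
Still a DAG? yes

Answer: yes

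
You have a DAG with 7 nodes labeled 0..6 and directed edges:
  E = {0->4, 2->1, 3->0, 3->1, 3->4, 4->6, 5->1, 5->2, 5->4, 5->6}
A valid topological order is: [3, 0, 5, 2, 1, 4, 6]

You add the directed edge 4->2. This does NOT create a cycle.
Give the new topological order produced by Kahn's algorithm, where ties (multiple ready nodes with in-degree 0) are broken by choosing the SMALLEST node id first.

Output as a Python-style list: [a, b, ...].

Old toposort: [3, 0, 5, 2, 1, 4, 6]
Added edge: 4->2
Position of 4 (5) > position of 2 (3). Must reorder: 4 must now come before 2.
Run Kahn's algorithm (break ties by smallest node id):
  initial in-degrees: [1, 3, 2, 0, 3, 0, 2]
  ready (indeg=0): [3, 5]
  pop 3: indeg[0]->0; indeg[1]->2; indeg[4]->2 | ready=[0, 5] | order so far=[3]
  pop 0: indeg[4]->1 | ready=[5] | order so far=[3, 0]
  pop 5: indeg[1]->1; indeg[2]->1; indeg[4]->0; indeg[6]->1 | ready=[4] | order so far=[3, 0, 5]
  pop 4: indeg[2]->0; indeg[6]->0 | ready=[2, 6] | order so far=[3, 0, 5, 4]
  pop 2: indeg[1]->0 | ready=[1, 6] | order so far=[3, 0, 5, 4, 2]
  pop 1: no out-edges | ready=[6] | order so far=[3, 0, 5, 4, 2, 1]
  pop 6: no out-edges | ready=[] | order so far=[3, 0, 5, 4, 2, 1, 6]
  Result: [3, 0, 5, 4, 2, 1, 6]

Answer: [3, 0, 5, 4, 2, 1, 6]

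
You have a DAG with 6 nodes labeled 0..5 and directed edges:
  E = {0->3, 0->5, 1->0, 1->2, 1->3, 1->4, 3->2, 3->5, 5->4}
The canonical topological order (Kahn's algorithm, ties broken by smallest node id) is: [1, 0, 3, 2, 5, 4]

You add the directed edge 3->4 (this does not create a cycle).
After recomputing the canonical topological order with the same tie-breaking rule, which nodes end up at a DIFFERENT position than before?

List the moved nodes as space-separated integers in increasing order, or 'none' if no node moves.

Answer: none

Derivation:
Old toposort: [1, 0, 3, 2, 5, 4]
Added edge 3->4
Recompute Kahn (smallest-id tiebreak):
  initial in-degrees: [1, 0, 2, 2, 3, 2]
  ready (indeg=0): [1]
  pop 1: indeg[0]->0; indeg[2]->1; indeg[3]->1; indeg[4]->2 | ready=[0] | order so far=[1]
  pop 0: indeg[3]->0; indeg[5]->1 | ready=[3] | order so far=[1, 0]
  pop 3: indeg[2]->0; indeg[4]->1; indeg[5]->0 | ready=[2, 5] | order so far=[1, 0, 3]
  pop 2: no out-edges | ready=[5] | order so far=[1, 0, 3, 2]
  pop 5: indeg[4]->0 | ready=[4] | order so far=[1, 0, 3, 2, 5]
  pop 4: no out-edges | ready=[] | order so far=[1, 0, 3, 2, 5, 4]
New canonical toposort: [1, 0, 3, 2, 5, 4]
Compare positions:
  Node 0: index 1 -> 1 (same)
  Node 1: index 0 -> 0 (same)
  Node 2: index 3 -> 3 (same)
  Node 3: index 2 -> 2 (same)
  Node 4: index 5 -> 5 (same)
  Node 5: index 4 -> 4 (same)
Nodes that changed position: none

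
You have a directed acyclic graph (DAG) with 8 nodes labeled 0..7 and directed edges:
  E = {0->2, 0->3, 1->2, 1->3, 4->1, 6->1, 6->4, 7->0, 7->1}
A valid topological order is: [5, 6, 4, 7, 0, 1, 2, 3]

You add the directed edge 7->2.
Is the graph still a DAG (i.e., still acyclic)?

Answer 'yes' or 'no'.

Given toposort: [5, 6, 4, 7, 0, 1, 2, 3]
Position of 7: index 3; position of 2: index 6
New edge 7->2: forward
Forward edge: respects the existing order. Still a DAG, same toposort still valid.
Still a DAG? yes

Answer: yes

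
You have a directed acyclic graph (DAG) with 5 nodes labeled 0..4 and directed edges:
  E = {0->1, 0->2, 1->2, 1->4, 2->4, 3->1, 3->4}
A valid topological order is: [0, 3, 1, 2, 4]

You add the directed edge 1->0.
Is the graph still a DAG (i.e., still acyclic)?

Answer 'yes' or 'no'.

Answer: no

Derivation:
Given toposort: [0, 3, 1, 2, 4]
Position of 1: index 2; position of 0: index 0
New edge 1->0: backward (u after v in old order)
Backward edge: old toposort is now invalid. Check if this creates a cycle.
Does 0 already reach 1? Reachable from 0: [0, 1, 2, 4]. YES -> cycle!
Still a DAG? no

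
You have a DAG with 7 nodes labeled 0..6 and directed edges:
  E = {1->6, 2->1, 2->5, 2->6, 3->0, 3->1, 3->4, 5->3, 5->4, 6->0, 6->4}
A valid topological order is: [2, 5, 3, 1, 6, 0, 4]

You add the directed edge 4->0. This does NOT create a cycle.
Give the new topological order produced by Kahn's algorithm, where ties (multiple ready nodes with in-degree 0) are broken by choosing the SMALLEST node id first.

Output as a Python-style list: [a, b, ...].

Old toposort: [2, 5, 3, 1, 6, 0, 4]
Added edge: 4->0
Position of 4 (6) > position of 0 (5). Must reorder: 4 must now come before 0.
Run Kahn's algorithm (break ties by smallest node id):
  initial in-degrees: [3, 2, 0, 1, 3, 1, 2]
  ready (indeg=0): [2]
  pop 2: indeg[1]->1; indeg[5]->0; indeg[6]->1 | ready=[5] | order so far=[2]
  pop 5: indeg[3]->0; indeg[4]->2 | ready=[3] | order so far=[2, 5]
  pop 3: indeg[0]->2; indeg[1]->0; indeg[4]->1 | ready=[1] | order so far=[2, 5, 3]
  pop 1: indeg[6]->0 | ready=[6] | order so far=[2, 5, 3, 1]
  pop 6: indeg[0]->1; indeg[4]->0 | ready=[4] | order so far=[2, 5, 3, 1, 6]
  pop 4: indeg[0]->0 | ready=[0] | order so far=[2, 5, 3, 1, 6, 4]
  pop 0: no out-edges | ready=[] | order so far=[2, 5, 3, 1, 6, 4, 0]
  Result: [2, 5, 3, 1, 6, 4, 0]

Answer: [2, 5, 3, 1, 6, 4, 0]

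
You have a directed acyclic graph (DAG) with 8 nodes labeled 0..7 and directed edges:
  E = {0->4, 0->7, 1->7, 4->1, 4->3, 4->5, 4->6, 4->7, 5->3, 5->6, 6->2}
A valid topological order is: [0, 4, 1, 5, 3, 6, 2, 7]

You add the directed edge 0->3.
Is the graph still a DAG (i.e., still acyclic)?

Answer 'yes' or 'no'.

Answer: yes

Derivation:
Given toposort: [0, 4, 1, 5, 3, 6, 2, 7]
Position of 0: index 0; position of 3: index 4
New edge 0->3: forward
Forward edge: respects the existing order. Still a DAG, same toposort still valid.
Still a DAG? yes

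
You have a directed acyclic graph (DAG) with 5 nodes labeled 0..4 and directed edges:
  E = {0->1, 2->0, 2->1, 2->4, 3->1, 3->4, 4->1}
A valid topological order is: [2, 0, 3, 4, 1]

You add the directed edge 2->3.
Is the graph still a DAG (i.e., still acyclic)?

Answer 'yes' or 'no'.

Given toposort: [2, 0, 3, 4, 1]
Position of 2: index 0; position of 3: index 2
New edge 2->3: forward
Forward edge: respects the existing order. Still a DAG, same toposort still valid.
Still a DAG? yes

Answer: yes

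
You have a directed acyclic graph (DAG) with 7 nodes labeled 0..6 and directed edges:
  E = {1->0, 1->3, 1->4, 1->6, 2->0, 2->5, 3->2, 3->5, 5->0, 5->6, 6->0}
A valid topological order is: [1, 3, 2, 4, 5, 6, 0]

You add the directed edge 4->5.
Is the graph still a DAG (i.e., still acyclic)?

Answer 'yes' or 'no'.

Given toposort: [1, 3, 2, 4, 5, 6, 0]
Position of 4: index 3; position of 5: index 4
New edge 4->5: forward
Forward edge: respects the existing order. Still a DAG, same toposort still valid.
Still a DAG? yes

Answer: yes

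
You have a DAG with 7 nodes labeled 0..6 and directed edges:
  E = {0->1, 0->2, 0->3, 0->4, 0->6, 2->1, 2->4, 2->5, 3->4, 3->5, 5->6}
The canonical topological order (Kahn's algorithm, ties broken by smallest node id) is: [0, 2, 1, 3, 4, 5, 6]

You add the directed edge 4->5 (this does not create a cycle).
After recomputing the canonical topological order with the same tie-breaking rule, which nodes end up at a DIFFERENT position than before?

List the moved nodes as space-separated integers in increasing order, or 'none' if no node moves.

Old toposort: [0, 2, 1, 3, 4, 5, 6]
Added edge 4->5
Recompute Kahn (smallest-id tiebreak):
  initial in-degrees: [0, 2, 1, 1, 3, 3, 2]
  ready (indeg=0): [0]
  pop 0: indeg[1]->1; indeg[2]->0; indeg[3]->0; indeg[4]->2; indeg[6]->1 | ready=[2, 3] | order so far=[0]
  pop 2: indeg[1]->0; indeg[4]->1; indeg[5]->2 | ready=[1, 3] | order so far=[0, 2]
  pop 1: no out-edges | ready=[3] | order so far=[0, 2, 1]
  pop 3: indeg[4]->0; indeg[5]->1 | ready=[4] | order so far=[0, 2, 1, 3]
  pop 4: indeg[5]->0 | ready=[5] | order so far=[0, 2, 1, 3, 4]
  pop 5: indeg[6]->0 | ready=[6] | order so far=[0, 2, 1, 3, 4, 5]
  pop 6: no out-edges | ready=[] | order so far=[0, 2, 1, 3, 4, 5, 6]
New canonical toposort: [0, 2, 1, 3, 4, 5, 6]
Compare positions:
  Node 0: index 0 -> 0 (same)
  Node 1: index 2 -> 2 (same)
  Node 2: index 1 -> 1 (same)
  Node 3: index 3 -> 3 (same)
  Node 4: index 4 -> 4 (same)
  Node 5: index 5 -> 5 (same)
  Node 6: index 6 -> 6 (same)
Nodes that changed position: none

Answer: none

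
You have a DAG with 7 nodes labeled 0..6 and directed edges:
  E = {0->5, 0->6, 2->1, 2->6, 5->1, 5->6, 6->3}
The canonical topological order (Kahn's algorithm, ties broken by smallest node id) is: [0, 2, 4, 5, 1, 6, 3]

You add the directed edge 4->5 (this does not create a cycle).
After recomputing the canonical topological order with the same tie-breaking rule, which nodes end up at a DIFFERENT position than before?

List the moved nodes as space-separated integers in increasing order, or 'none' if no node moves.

Answer: none

Derivation:
Old toposort: [0, 2, 4, 5, 1, 6, 3]
Added edge 4->5
Recompute Kahn (smallest-id tiebreak):
  initial in-degrees: [0, 2, 0, 1, 0, 2, 3]
  ready (indeg=0): [0, 2, 4]
  pop 0: indeg[5]->1; indeg[6]->2 | ready=[2, 4] | order so far=[0]
  pop 2: indeg[1]->1; indeg[6]->1 | ready=[4] | order so far=[0, 2]
  pop 4: indeg[5]->0 | ready=[5] | order so far=[0, 2, 4]
  pop 5: indeg[1]->0; indeg[6]->0 | ready=[1, 6] | order so far=[0, 2, 4, 5]
  pop 1: no out-edges | ready=[6] | order so far=[0, 2, 4, 5, 1]
  pop 6: indeg[3]->0 | ready=[3] | order so far=[0, 2, 4, 5, 1, 6]
  pop 3: no out-edges | ready=[] | order so far=[0, 2, 4, 5, 1, 6, 3]
New canonical toposort: [0, 2, 4, 5, 1, 6, 3]
Compare positions:
  Node 0: index 0 -> 0 (same)
  Node 1: index 4 -> 4 (same)
  Node 2: index 1 -> 1 (same)
  Node 3: index 6 -> 6 (same)
  Node 4: index 2 -> 2 (same)
  Node 5: index 3 -> 3 (same)
  Node 6: index 5 -> 5 (same)
Nodes that changed position: none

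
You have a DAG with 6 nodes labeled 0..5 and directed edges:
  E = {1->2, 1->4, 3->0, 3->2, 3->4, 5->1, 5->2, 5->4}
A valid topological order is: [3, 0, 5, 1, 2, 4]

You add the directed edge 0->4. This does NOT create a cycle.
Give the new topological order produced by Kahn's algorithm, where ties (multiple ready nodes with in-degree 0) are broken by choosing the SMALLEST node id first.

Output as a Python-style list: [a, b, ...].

Old toposort: [3, 0, 5, 1, 2, 4]
Added edge: 0->4
Position of 0 (1) < position of 4 (5). Old order still valid.
Run Kahn's algorithm (break ties by smallest node id):
  initial in-degrees: [1, 1, 3, 0, 4, 0]
  ready (indeg=0): [3, 5]
  pop 3: indeg[0]->0; indeg[2]->2; indeg[4]->3 | ready=[0, 5] | order so far=[3]
  pop 0: indeg[4]->2 | ready=[5] | order so far=[3, 0]
  pop 5: indeg[1]->0; indeg[2]->1; indeg[4]->1 | ready=[1] | order so far=[3, 0, 5]
  pop 1: indeg[2]->0; indeg[4]->0 | ready=[2, 4] | order so far=[3, 0, 5, 1]
  pop 2: no out-edges | ready=[4] | order so far=[3, 0, 5, 1, 2]
  pop 4: no out-edges | ready=[] | order so far=[3, 0, 5, 1, 2, 4]
  Result: [3, 0, 5, 1, 2, 4]

Answer: [3, 0, 5, 1, 2, 4]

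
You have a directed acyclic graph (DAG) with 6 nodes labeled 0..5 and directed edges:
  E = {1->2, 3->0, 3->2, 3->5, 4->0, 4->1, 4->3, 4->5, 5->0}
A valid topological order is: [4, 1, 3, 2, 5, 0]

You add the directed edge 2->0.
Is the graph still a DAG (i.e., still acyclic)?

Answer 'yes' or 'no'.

Given toposort: [4, 1, 3, 2, 5, 0]
Position of 2: index 3; position of 0: index 5
New edge 2->0: forward
Forward edge: respects the existing order. Still a DAG, same toposort still valid.
Still a DAG? yes

Answer: yes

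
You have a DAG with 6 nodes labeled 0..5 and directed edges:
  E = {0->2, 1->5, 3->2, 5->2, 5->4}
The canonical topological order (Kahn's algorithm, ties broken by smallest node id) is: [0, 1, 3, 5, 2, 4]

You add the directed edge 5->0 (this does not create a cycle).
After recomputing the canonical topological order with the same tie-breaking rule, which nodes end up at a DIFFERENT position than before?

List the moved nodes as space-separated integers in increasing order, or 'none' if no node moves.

Old toposort: [0, 1, 3, 5, 2, 4]
Added edge 5->0
Recompute Kahn (smallest-id tiebreak):
  initial in-degrees: [1, 0, 3, 0, 1, 1]
  ready (indeg=0): [1, 3]
  pop 1: indeg[5]->0 | ready=[3, 5] | order so far=[1]
  pop 3: indeg[2]->2 | ready=[5] | order so far=[1, 3]
  pop 5: indeg[0]->0; indeg[2]->1; indeg[4]->0 | ready=[0, 4] | order so far=[1, 3, 5]
  pop 0: indeg[2]->0 | ready=[2, 4] | order so far=[1, 3, 5, 0]
  pop 2: no out-edges | ready=[4] | order so far=[1, 3, 5, 0, 2]
  pop 4: no out-edges | ready=[] | order so far=[1, 3, 5, 0, 2, 4]
New canonical toposort: [1, 3, 5, 0, 2, 4]
Compare positions:
  Node 0: index 0 -> 3 (moved)
  Node 1: index 1 -> 0 (moved)
  Node 2: index 4 -> 4 (same)
  Node 3: index 2 -> 1 (moved)
  Node 4: index 5 -> 5 (same)
  Node 5: index 3 -> 2 (moved)
Nodes that changed position: 0 1 3 5

Answer: 0 1 3 5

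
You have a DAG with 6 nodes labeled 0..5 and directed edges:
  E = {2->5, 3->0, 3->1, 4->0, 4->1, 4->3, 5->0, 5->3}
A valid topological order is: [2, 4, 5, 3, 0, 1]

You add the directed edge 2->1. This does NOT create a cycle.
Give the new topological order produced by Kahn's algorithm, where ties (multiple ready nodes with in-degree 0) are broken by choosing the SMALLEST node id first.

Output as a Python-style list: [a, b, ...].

Answer: [2, 4, 5, 3, 0, 1]

Derivation:
Old toposort: [2, 4, 5, 3, 0, 1]
Added edge: 2->1
Position of 2 (0) < position of 1 (5). Old order still valid.
Run Kahn's algorithm (break ties by smallest node id):
  initial in-degrees: [3, 3, 0, 2, 0, 1]
  ready (indeg=0): [2, 4]
  pop 2: indeg[1]->2; indeg[5]->0 | ready=[4, 5] | order so far=[2]
  pop 4: indeg[0]->2; indeg[1]->1; indeg[3]->1 | ready=[5] | order so far=[2, 4]
  pop 5: indeg[0]->1; indeg[3]->0 | ready=[3] | order so far=[2, 4, 5]
  pop 3: indeg[0]->0; indeg[1]->0 | ready=[0, 1] | order so far=[2, 4, 5, 3]
  pop 0: no out-edges | ready=[1] | order so far=[2, 4, 5, 3, 0]
  pop 1: no out-edges | ready=[] | order so far=[2, 4, 5, 3, 0, 1]
  Result: [2, 4, 5, 3, 0, 1]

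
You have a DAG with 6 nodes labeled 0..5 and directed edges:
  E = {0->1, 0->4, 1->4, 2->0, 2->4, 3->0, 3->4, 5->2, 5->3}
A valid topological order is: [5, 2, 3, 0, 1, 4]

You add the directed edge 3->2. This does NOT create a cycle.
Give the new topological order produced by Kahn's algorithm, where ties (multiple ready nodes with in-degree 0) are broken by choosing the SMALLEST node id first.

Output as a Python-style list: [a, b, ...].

Old toposort: [5, 2, 3, 0, 1, 4]
Added edge: 3->2
Position of 3 (2) > position of 2 (1). Must reorder: 3 must now come before 2.
Run Kahn's algorithm (break ties by smallest node id):
  initial in-degrees: [2, 1, 2, 1, 4, 0]
  ready (indeg=0): [5]
  pop 5: indeg[2]->1; indeg[3]->0 | ready=[3] | order so far=[5]
  pop 3: indeg[0]->1; indeg[2]->0; indeg[4]->3 | ready=[2] | order so far=[5, 3]
  pop 2: indeg[0]->0; indeg[4]->2 | ready=[0] | order so far=[5, 3, 2]
  pop 0: indeg[1]->0; indeg[4]->1 | ready=[1] | order so far=[5, 3, 2, 0]
  pop 1: indeg[4]->0 | ready=[4] | order so far=[5, 3, 2, 0, 1]
  pop 4: no out-edges | ready=[] | order so far=[5, 3, 2, 0, 1, 4]
  Result: [5, 3, 2, 0, 1, 4]

Answer: [5, 3, 2, 0, 1, 4]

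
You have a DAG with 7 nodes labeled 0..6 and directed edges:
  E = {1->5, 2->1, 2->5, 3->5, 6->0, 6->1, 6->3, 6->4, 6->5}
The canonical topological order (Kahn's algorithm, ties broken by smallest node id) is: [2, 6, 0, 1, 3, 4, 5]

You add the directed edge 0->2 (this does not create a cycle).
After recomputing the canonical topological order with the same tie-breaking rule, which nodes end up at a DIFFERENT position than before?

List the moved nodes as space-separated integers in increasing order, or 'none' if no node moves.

Old toposort: [2, 6, 0, 1, 3, 4, 5]
Added edge 0->2
Recompute Kahn (smallest-id tiebreak):
  initial in-degrees: [1, 2, 1, 1, 1, 4, 0]
  ready (indeg=0): [6]
  pop 6: indeg[0]->0; indeg[1]->1; indeg[3]->0; indeg[4]->0; indeg[5]->3 | ready=[0, 3, 4] | order so far=[6]
  pop 0: indeg[2]->0 | ready=[2, 3, 4] | order so far=[6, 0]
  pop 2: indeg[1]->0; indeg[5]->2 | ready=[1, 3, 4] | order so far=[6, 0, 2]
  pop 1: indeg[5]->1 | ready=[3, 4] | order so far=[6, 0, 2, 1]
  pop 3: indeg[5]->0 | ready=[4, 5] | order so far=[6, 0, 2, 1, 3]
  pop 4: no out-edges | ready=[5] | order so far=[6, 0, 2, 1, 3, 4]
  pop 5: no out-edges | ready=[] | order so far=[6, 0, 2, 1, 3, 4, 5]
New canonical toposort: [6, 0, 2, 1, 3, 4, 5]
Compare positions:
  Node 0: index 2 -> 1 (moved)
  Node 1: index 3 -> 3 (same)
  Node 2: index 0 -> 2 (moved)
  Node 3: index 4 -> 4 (same)
  Node 4: index 5 -> 5 (same)
  Node 5: index 6 -> 6 (same)
  Node 6: index 1 -> 0 (moved)
Nodes that changed position: 0 2 6

Answer: 0 2 6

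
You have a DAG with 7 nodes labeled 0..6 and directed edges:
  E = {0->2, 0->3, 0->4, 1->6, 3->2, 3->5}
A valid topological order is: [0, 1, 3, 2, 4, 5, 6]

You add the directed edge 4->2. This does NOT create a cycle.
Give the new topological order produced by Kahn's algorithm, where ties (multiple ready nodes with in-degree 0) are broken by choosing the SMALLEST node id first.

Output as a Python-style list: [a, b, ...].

Old toposort: [0, 1, 3, 2, 4, 5, 6]
Added edge: 4->2
Position of 4 (4) > position of 2 (3). Must reorder: 4 must now come before 2.
Run Kahn's algorithm (break ties by smallest node id):
  initial in-degrees: [0, 0, 3, 1, 1, 1, 1]
  ready (indeg=0): [0, 1]
  pop 0: indeg[2]->2; indeg[3]->0; indeg[4]->0 | ready=[1, 3, 4] | order so far=[0]
  pop 1: indeg[6]->0 | ready=[3, 4, 6] | order so far=[0, 1]
  pop 3: indeg[2]->1; indeg[5]->0 | ready=[4, 5, 6] | order so far=[0, 1, 3]
  pop 4: indeg[2]->0 | ready=[2, 5, 6] | order so far=[0, 1, 3, 4]
  pop 2: no out-edges | ready=[5, 6] | order so far=[0, 1, 3, 4, 2]
  pop 5: no out-edges | ready=[6] | order so far=[0, 1, 3, 4, 2, 5]
  pop 6: no out-edges | ready=[] | order so far=[0, 1, 3, 4, 2, 5, 6]
  Result: [0, 1, 3, 4, 2, 5, 6]

Answer: [0, 1, 3, 4, 2, 5, 6]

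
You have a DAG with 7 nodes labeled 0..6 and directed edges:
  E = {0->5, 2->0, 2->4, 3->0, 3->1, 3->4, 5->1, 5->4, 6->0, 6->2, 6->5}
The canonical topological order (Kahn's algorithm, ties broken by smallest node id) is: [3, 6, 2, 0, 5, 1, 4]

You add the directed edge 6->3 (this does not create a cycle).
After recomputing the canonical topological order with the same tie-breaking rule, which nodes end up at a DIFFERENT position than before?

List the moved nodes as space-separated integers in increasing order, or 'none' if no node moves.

Answer: 2 3 6

Derivation:
Old toposort: [3, 6, 2, 0, 5, 1, 4]
Added edge 6->3
Recompute Kahn (smallest-id tiebreak):
  initial in-degrees: [3, 2, 1, 1, 3, 2, 0]
  ready (indeg=0): [6]
  pop 6: indeg[0]->2; indeg[2]->0; indeg[3]->0; indeg[5]->1 | ready=[2, 3] | order so far=[6]
  pop 2: indeg[0]->1; indeg[4]->2 | ready=[3] | order so far=[6, 2]
  pop 3: indeg[0]->0; indeg[1]->1; indeg[4]->1 | ready=[0] | order so far=[6, 2, 3]
  pop 0: indeg[5]->0 | ready=[5] | order so far=[6, 2, 3, 0]
  pop 5: indeg[1]->0; indeg[4]->0 | ready=[1, 4] | order so far=[6, 2, 3, 0, 5]
  pop 1: no out-edges | ready=[4] | order so far=[6, 2, 3, 0, 5, 1]
  pop 4: no out-edges | ready=[] | order so far=[6, 2, 3, 0, 5, 1, 4]
New canonical toposort: [6, 2, 3, 0, 5, 1, 4]
Compare positions:
  Node 0: index 3 -> 3 (same)
  Node 1: index 5 -> 5 (same)
  Node 2: index 2 -> 1 (moved)
  Node 3: index 0 -> 2 (moved)
  Node 4: index 6 -> 6 (same)
  Node 5: index 4 -> 4 (same)
  Node 6: index 1 -> 0 (moved)
Nodes that changed position: 2 3 6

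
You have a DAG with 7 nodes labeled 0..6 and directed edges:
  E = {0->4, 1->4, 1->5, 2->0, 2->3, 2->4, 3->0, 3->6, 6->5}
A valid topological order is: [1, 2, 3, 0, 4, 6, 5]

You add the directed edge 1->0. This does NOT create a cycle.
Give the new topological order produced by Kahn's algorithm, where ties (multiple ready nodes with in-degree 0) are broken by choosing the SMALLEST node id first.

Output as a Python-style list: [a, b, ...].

Answer: [1, 2, 3, 0, 4, 6, 5]

Derivation:
Old toposort: [1, 2, 3, 0, 4, 6, 5]
Added edge: 1->0
Position of 1 (0) < position of 0 (3). Old order still valid.
Run Kahn's algorithm (break ties by smallest node id):
  initial in-degrees: [3, 0, 0, 1, 3, 2, 1]
  ready (indeg=0): [1, 2]
  pop 1: indeg[0]->2; indeg[4]->2; indeg[5]->1 | ready=[2] | order so far=[1]
  pop 2: indeg[0]->1; indeg[3]->0; indeg[4]->1 | ready=[3] | order so far=[1, 2]
  pop 3: indeg[0]->0; indeg[6]->0 | ready=[0, 6] | order so far=[1, 2, 3]
  pop 0: indeg[4]->0 | ready=[4, 6] | order so far=[1, 2, 3, 0]
  pop 4: no out-edges | ready=[6] | order so far=[1, 2, 3, 0, 4]
  pop 6: indeg[5]->0 | ready=[5] | order so far=[1, 2, 3, 0, 4, 6]
  pop 5: no out-edges | ready=[] | order so far=[1, 2, 3, 0, 4, 6, 5]
  Result: [1, 2, 3, 0, 4, 6, 5]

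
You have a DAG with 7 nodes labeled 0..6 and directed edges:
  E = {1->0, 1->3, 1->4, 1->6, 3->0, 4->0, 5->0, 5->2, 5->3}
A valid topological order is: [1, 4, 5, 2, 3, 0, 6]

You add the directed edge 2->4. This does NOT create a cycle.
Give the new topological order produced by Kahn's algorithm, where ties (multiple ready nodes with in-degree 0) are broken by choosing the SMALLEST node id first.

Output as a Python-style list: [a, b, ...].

Answer: [1, 5, 2, 3, 4, 0, 6]

Derivation:
Old toposort: [1, 4, 5, 2, 3, 0, 6]
Added edge: 2->4
Position of 2 (3) > position of 4 (1). Must reorder: 2 must now come before 4.
Run Kahn's algorithm (break ties by smallest node id):
  initial in-degrees: [4, 0, 1, 2, 2, 0, 1]
  ready (indeg=0): [1, 5]
  pop 1: indeg[0]->3; indeg[3]->1; indeg[4]->1; indeg[6]->0 | ready=[5, 6] | order so far=[1]
  pop 5: indeg[0]->2; indeg[2]->0; indeg[3]->0 | ready=[2, 3, 6] | order so far=[1, 5]
  pop 2: indeg[4]->0 | ready=[3, 4, 6] | order so far=[1, 5, 2]
  pop 3: indeg[0]->1 | ready=[4, 6] | order so far=[1, 5, 2, 3]
  pop 4: indeg[0]->0 | ready=[0, 6] | order so far=[1, 5, 2, 3, 4]
  pop 0: no out-edges | ready=[6] | order so far=[1, 5, 2, 3, 4, 0]
  pop 6: no out-edges | ready=[] | order so far=[1, 5, 2, 3, 4, 0, 6]
  Result: [1, 5, 2, 3, 4, 0, 6]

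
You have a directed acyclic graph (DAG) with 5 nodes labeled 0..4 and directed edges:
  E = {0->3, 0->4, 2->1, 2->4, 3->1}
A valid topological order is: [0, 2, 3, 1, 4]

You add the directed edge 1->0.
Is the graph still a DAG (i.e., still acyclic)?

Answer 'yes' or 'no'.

Answer: no

Derivation:
Given toposort: [0, 2, 3, 1, 4]
Position of 1: index 3; position of 0: index 0
New edge 1->0: backward (u after v in old order)
Backward edge: old toposort is now invalid. Check if this creates a cycle.
Does 0 already reach 1? Reachable from 0: [0, 1, 3, 4]. YES -> cycle!
Still a DAG? no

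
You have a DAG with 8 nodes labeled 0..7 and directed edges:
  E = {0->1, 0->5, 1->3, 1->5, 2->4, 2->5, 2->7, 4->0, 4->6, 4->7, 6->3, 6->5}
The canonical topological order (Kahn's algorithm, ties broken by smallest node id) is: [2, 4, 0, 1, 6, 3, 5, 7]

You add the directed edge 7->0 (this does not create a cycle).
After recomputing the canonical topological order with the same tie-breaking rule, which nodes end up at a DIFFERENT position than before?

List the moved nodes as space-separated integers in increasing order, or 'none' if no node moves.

Old toposort: [2, 4, 0, 1, 6, 3, 5, 7]
Added edge 7->0
Recompute Kahn (smallest-id tiebreak):
  initial in-degrees: [2, 1, 0, 2, 1, 4, 1, 2]
  ready (indeg=0): [2]
  pop 2: indeg[4]->0; indeg[5]->3; indeg[7]->1 | ready=[4] | order so far=[2]
  pop 4: indeg[0]->1; indeg[6]->0; indeg[7]->0 | ready=[6, 7] | order so far=[2, 4]
  pop 6: indeg[3]->1; indeg[5]->2 | ready=[7] | order so far=[2, 4, 6]
  pop 7: indeg[0]->0 | ready=[0] | order so far=[2, 4, 6, 7]
  pop 0: indeg[1]->0; indeg[5]->1 | ready=[1] | order so far=[2, 4, 6, 7, 0]
  pop 1: indeg[3]->0; indeg[5]->0 | ready=[3, 5] | order so far=[2, 4, 6, 7, 0, 1]
  pop 3: no out-edges | ready=[5] | order so far=[2, 4, 6, 7, 0, 1, 3]
  pop 5: no out-edges | ready=[] | order so far=[2, 4, 6, 7, 0, 1, 3, 5]
New canonical toposort: [2, 4, 6, 7, 0, 1, 3, 5]
Compare positions:
  Node 0: index 2 -> 4 (moved)
  Node 1: index 3 -> 5 (moved)
  Node 2: index 0 -> 0 (same)
  Node 3: index 5 -> 6 (moved)
  Node 4: index 1 -> 1 (same)
  Node 5: index 6 -> 7 (moved)
  Node 6: index 4 -> 2 (moved)
  Node 7: index 7 -> 3 (moved)
Nodes that changed position: 0 1 3 5 6 7

Answer: 0 1 3 5 6 7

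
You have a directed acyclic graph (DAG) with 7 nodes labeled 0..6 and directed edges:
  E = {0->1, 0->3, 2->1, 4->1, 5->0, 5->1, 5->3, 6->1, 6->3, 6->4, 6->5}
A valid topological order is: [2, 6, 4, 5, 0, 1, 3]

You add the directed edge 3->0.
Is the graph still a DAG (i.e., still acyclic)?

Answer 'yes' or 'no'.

Given toposort: [2, 6, 4, 5, 0, 1, 3]
Position of 3: index 6; position of 0: index 4
New edge 3->0: backward (u after v in old order)
Backward edge: old toposort is now invalid. Check if this creates a cycle.
Does 0 already reach 3? Reachable from 0: [0, 1, 3]. YES -> cycle!
Still a DAG? no

Answer: no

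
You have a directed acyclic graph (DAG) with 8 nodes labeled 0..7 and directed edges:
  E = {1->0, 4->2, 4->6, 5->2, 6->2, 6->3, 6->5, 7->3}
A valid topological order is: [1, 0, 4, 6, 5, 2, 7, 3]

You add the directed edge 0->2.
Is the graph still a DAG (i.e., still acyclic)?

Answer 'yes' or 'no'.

Answer: yes

Derivation:
Given toposort: [1, 0, 4, 6, 5, 2, 7, 3]
Position of 0: index 1; position of 2: index 5
New edge 0->2: forward
Forward edge: respects the existing order. Still a DAG, same toposort still valid.
Still a DAG? yes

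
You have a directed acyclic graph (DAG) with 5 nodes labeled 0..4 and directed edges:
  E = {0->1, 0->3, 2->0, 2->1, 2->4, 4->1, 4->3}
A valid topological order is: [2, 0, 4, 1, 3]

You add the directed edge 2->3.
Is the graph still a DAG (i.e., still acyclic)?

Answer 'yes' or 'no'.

Answer: yes

Derivation:
Given toposort: [2, 0, 4, 1, 3]
Position of 2: index 0; position of 3: index 4
New edge 2->3: forward
Forward edge: respects the existing order. Still a DAG, same toposort still valid.
Still a DAG? yes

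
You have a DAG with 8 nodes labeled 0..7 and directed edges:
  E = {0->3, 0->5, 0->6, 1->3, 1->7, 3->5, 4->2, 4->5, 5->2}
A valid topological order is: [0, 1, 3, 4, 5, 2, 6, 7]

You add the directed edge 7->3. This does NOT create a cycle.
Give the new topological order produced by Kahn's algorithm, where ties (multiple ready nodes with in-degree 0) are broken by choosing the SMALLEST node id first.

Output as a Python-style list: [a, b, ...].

Answer: [0, 1, 4, 6, 7, 3, 5, 2]

Derivation:
Old toposort: [0, 1, 3, 4, 5, 2, 6, 7]
Added edge: 7->3
Position of 7 (7) > position of 3 (2). Must reorder: 7 must now come before 3.
Run Kahn's algorithm (break ties by smallest node id):
  initial in-degrees: [0, 0, 2, 3, 0, 3, 1, 1]
  ready (indeg=0): [0, 1, 4]
  pop 0: indeg[3]->2; indeg[5]->2; indeg[6]->0 | ready=[1, 4, 6] | order so far=[0]
  pop 1: indeg[3]->1; indeg[7]->0 | ready=[4, 6, 7] | order so far=[0, 1]
  pop 4: indeg[2]->1; indeg[5]->1 | ready=[6, 7] | order so far=[0, 1, 4]
  pop 6: no out-edges | ready=[7] | order so far=[0, 1, 4, 6]
  pop 7: indeg[3]->0 | ready=[3] | order so far=[0, 1, 4, 6, 7]
  pop 3: indeg[5]->0 | ready=[5] | order so far=[0, 1, 4, 6, 7, 3]
  pop 5: indeg[2]->0 | ready=[2] | order so far=[0, 1, 4, 6, 7, 3, 5]
  pop 2: no out-edges | ready=[] | order so far=[0, 1, 4, 6, 7, 3, 5, 2]
  Result: [0, 1, 4, 6, 7, 3, 5, 2]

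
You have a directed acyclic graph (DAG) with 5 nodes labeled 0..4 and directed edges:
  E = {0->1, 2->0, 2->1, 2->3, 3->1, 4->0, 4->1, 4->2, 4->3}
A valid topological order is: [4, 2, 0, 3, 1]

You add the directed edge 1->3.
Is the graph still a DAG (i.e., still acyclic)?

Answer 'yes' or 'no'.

Given toposort: [4, 2, 0, 3, 1]
Position of 1: index 4; position of 3: index 3
New edge 1->3: backward (u after v in old order)
Backward edge: old toposort is now invalid. Check if this creates a cycle.
Does 3 already reach 1? Reachable from 3: [1, 3]. YES -> cycle!
Still a DAG? no

Answer: no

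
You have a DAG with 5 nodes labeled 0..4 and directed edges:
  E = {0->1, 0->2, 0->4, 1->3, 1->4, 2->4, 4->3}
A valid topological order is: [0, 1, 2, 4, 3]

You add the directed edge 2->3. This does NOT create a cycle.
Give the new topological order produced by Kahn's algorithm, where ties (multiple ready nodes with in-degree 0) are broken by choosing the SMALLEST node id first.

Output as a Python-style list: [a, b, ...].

Answer: [0, 1, 2, 4, 3]

Derivation:
Old toposort: [0, 1, 2, 4, 3]
Added edge: 2->3
Position of 2 (2) < position of 3 (4). Old order still valid.
Run Kahn's algorithm (break ties by smallest node id):
  initial in-degrees: [0, 1, 1, 3, 3]
  ready (indeg=0): [0]
  pop 0: indeg[1]->0; indeg[2]->0; indeg[4]->2 | ready=[1, 2] | order so far=[0]
  pop 1: indeg[3]->2; indeg[4]->1 | ready=[2] | order so far=[0, 1]
  pop 2: indeg[3]->1; indeg[4]->0 | ready=[4] | order so far=[0, 1, 2]
  pop 4: indeg[3]->0 | ready=[3] | order so far=[0, 1, 2, 4]
  pop 3: no out-edges | ready=[] | order so far=[0, 1, 2, 4, 3]
  Result: [0, 1, 2, 4, 3]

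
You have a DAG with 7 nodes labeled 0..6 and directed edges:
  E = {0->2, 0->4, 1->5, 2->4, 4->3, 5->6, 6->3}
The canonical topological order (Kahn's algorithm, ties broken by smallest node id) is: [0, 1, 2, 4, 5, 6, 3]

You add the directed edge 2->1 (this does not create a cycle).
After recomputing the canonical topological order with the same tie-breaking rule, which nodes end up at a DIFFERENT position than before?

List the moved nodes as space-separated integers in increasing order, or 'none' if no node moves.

Answer: 1 2

Derivation:
Old toposort: [0, 1, 2, 4, 5, 6, 3]
Added edge 2->1
Recompute Kahn (smallest-id tiebreak):
  initial in-degrees: [0, 1, 1, 2, 2, 1, 1]
  ready (indeg=0): [0]
  pop 0: indeg[2]->0; indeg[4]->1 | ready=[2] | order so far=[0]
  pop 2: indeg[1]->0; indeg[4]->0 | ready=[1, 4] | order so far=[0, 2]
  pop 1: indeg[5]->0 | ready=[4, 5] | order so far=[0, 2, 1]
  pop 4: indeg[3]->1 | ready=[5] | order so far=[0, 2, 1, 4]
  pop 5: indeg[6]->0 | ready=[6] | order so far=[0, 2, 1, 4, 5]
  pop 6: indeg[3]->0 | ready=[3] | order so far=[0, 2, 1, 4, 5, 6]
  pop 3: no out-edges | ready=[] | order so far=[0, 2, 1, 4, 5, 6, 3]
New canonical toposort: [0, 2, 1, 4, 5, 6, 3]
Compare positions:
  Node 0: index 0 -> 0 (same)
  Node 1: index 1 -> 2 (moved)
  Node 2: index 2 -> 1 (moved)
  Node 3: index 6 -> 6 (same)
  Node 4: index 3 -> 3 (same)
  Node 5: index 4 -> 4 (same)
  Node 6: index 5 -> 5 (same)
Nodes that changed position: 1 2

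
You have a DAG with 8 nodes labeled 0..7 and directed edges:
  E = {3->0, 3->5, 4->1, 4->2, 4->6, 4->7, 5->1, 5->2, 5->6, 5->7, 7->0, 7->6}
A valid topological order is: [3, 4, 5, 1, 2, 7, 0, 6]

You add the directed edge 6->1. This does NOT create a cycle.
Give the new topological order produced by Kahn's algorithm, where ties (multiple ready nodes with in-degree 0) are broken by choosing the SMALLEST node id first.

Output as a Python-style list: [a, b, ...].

Answer: [3, 4, 5, 2, 7, 0, 6, 1]

Derivation:
Old toposort: [3, 4, 5, 1, 2, 7, 0, 6]
Added edge: 6->1
Position of 6 (7) > position of 1 (3). Must reorder: 6 must now come before 1.
Run Kahn's algorithm (break ties by smallest node id):
  initial in-degrees: [2, 3, 2, 0, 0, 1, 3, 2]
  ready (indeg=0): [3, 4]
  pop 3: indeg[0]->1; indeg[5]->0 | ready=[4, 5] | order so far=[3]
  pop 4: indeg[1]->2; indeg[2]->1; indeg[6]->2; indeg[7]->1 | ready=[5] | order so far=[3, 4]
  pop 5: indeg[1]->1; indeg[2]->0; indeg[6]->1; indeg[7]->0 | ready=[2, 7] | order so far=[3, 4, 5]
  pop 2: no out-edges | ready=[7] | order so far=[3, 4, 5, 2]
  pop 7: indeg[0]->0; indeg[6]->0 | ready=[0, 6] | order so far=[3, 4, 5, 2, 7]
  pop 0: no out-edges | ready=[6] | order so far=[3, 4, 5, 2, 7, 0]
  pop 6: indeg[1]->0 | ready=[1] | order so far=[3, 4, 5, 2, 7, 0, 6]
  pop 1: no out-edges | ready=[] | order so far=[3, 4, 5, 2, 7, 0, 6, 1]
  Result: [3, 4, 5, 2, 7, 0, 6, 1]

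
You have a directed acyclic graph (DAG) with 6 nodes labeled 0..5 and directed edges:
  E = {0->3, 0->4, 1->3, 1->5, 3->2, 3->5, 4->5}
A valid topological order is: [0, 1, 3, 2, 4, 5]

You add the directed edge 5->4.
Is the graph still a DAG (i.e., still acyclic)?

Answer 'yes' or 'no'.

Answer: no

Derivation:
Given toposort: [0, 1, 3, 2, 4, 5]
Position of 5: index 5; position of 4: index 4
New edge 5->4: backward (u after v in old order)
Backward edge: old toposort is now invalid. Check if this creates a cycle.
Does 4 already reach 5? Reachable from 4: [4, 5]. YES -> cycle!
Still a DAG? no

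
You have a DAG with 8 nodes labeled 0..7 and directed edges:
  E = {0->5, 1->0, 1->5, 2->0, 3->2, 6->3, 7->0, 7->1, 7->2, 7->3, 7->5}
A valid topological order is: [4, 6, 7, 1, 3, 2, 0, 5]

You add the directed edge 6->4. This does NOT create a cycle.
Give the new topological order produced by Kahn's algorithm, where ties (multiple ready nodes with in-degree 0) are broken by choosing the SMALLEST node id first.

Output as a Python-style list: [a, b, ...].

Old toposort: [4, 6, 7, 1, 3, 2, 0, 5]
Added edge: 6->4
Position of 6 (1) > position of 4 (0). Must reorder: 6 must now come before 4.
Run Kahn's algorithm (break ties by smallest node id):
  initial in-degrees: [3, 1, 2, 2, 1, 3, 0, 0]
  ready (indeg=0): [6, 7]
  pop 6: indeg[3]->1; indeg[4]->0 | ready=[4, 7] | order so far=[6]
  pop 4: no out-edges | ready=[7] | order so far=[6, 4]
  pop 7: indeg[0]->2; indeg[1]->0; indeg[2]->1; indeg[3]->0; indeg[5]->2 | ready=[1, 3] | order so far=[6, 4, 7]
  pop 1: indeg[0]->1; indeg[5]->1 | ready=[3] | order so far=[6, 4, 7, 1]
  pop 3: indeg[2]->0 | ready=[2] | order so far=[6, 4, 7, 1, 3]
  pop 2: indeg[0]->0 | ready=[0] | order so far=[6, 4, 7, 1, 3, 2]
  pop 0: indeg[5]->0 | ready=[5] | order so far=[6, 4, 7, 1, 3, 2, 0]
  pop 5: no out-edges | ready=[] | order so far=[6, 4, 7, 1, 3, 2, 0, 5]
  Result: [6, 4, 7, 1, 3, 2, 0, 5]

Answer: [6, 4, 7, 1, 3, 2, 0, 5]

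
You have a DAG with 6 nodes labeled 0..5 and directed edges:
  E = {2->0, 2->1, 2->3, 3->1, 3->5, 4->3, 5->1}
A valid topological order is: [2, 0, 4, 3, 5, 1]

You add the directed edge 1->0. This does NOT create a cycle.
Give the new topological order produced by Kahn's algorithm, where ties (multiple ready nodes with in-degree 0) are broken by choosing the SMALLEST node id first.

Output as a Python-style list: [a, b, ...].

Answer: [2, 4, 3, 5, 1, 0]

Derivation:
Old toposort: [2, 0, 4, 3, 5, 1]
Added edge: 1->0
Position of 1 (5) > position of 0 (1). Must reorder: 1 must now come before 0.
Run Kahn's algorithm (break ties by smallest node id):
  initial in-degrees: [2, 3, 0, 2, 0, 1]
  ready (indeg=0): [2, 4]
  pop 2: indeg[0]->1; indeg[1]->2; indeg[3]->1 | ready=[4] | order so far=[2]
  pop 4: indeg[3]->0 | ready=[3] | order so far=[2, 4]
  pop 3: indeg[1]->1; indeg[5]->0 | ready=[5] | order so far=[2, 4, 3]
  pop 5: indeg[1]->0 | ready=[1] | order so far=[2, 4, 3, 5]
  pop 1: indeg[0]->0 | ready=[0] | order so far=[2, 4, 3, 5, 1]
  pop 0: no out-edges | ready=[] | order so far=[2, 4, 3, 5, 1, 0]
  Result: [2, 4, 3, 5, 1, 0]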